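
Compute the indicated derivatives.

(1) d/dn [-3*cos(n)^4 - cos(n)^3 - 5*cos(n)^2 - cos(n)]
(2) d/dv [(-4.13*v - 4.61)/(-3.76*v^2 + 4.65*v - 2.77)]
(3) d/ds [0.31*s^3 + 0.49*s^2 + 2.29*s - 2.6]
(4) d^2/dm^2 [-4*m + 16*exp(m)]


(1) = (12*cos(n)^3 + 3*cos(n)^2 + 10*cos(n) + 1)*sin(n)
(2) = (-15.5288*v^2 - 34.6672*v + 32.8766)/(14.1376*v^4 - 34.968*v^3 + 42.4529*v^2 - 25.761*v + 7.6729)
(3) = 0.93*s^2 + 0.98*s + 2.29
(4) = 16*exp(m)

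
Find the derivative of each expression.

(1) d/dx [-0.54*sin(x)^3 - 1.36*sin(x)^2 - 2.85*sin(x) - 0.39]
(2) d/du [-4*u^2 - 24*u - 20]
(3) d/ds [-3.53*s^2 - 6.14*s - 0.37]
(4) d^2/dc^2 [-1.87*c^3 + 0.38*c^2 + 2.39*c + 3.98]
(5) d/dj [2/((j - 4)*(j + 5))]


(1) = (-2.72*sin(x) + 0.81*cos(2*x) - 3.66)*cos(x)
(2) = -8*u - 24
(3) = -7.06*s - 6.14
(4) = 0.76 - 11.22*c
(5) = 2*(-2*j - 1)/(j^4 + 2*j^3 - 39*j^2 - 40*j + 400)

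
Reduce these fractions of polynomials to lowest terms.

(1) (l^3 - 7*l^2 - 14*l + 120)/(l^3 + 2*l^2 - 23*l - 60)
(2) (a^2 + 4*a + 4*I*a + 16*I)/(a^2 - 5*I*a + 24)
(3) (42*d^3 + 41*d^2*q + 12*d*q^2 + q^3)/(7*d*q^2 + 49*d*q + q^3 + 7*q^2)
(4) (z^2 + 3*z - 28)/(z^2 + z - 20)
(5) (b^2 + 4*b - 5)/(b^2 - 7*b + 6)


(1) = (l - 6)/(l + 3)
(2) = (a^2 + a*(4 + 4*I) + 16*I)/(a^2 - 5*I*a + 24)
(3) = (6*d^2 + 5*d*q + q^2)/(q^2 + 7*q)
(4) = (z + 7)/(z + 5)
(5) = (b + 5)/(b - 6)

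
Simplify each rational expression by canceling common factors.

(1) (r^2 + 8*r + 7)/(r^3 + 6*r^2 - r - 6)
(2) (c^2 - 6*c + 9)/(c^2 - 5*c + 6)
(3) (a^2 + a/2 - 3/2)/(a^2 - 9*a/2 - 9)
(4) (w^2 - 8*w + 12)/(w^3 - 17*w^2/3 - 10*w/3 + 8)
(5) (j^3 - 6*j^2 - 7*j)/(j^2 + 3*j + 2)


(1) = (r + 7)/(r^2 + 5*r - 6)
(2) = (c - 3)/(c - 2)
(3) = (a - 1)/(a - 6)
(4) = (3*w - 6)/(3*w^2 + w - 4)
(5) = (j^2 - 7*j)/(j + 2)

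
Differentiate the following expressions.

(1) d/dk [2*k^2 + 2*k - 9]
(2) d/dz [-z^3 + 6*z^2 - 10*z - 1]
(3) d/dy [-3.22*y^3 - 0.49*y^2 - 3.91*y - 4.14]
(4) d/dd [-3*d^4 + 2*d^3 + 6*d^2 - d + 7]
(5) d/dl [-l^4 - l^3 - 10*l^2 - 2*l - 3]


(1) = 4*k + 2
(2) = -3*z^2 + 12*z - 10
(3) = -9.66*y^2 - 0.98*y - 3.91
(4) = -12*d^3 + 6*d^2 + 12*d - 1
(5) = -4*l^3 - 3*l^2 - 20*l - 2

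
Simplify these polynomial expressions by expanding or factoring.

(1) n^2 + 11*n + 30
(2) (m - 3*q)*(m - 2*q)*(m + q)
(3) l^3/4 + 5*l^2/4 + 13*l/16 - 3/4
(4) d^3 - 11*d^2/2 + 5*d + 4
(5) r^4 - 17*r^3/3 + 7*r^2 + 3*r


(1) = (n + 5)*(n + 6)
(2) = m^3 - 4*m^2*q + m*q^2 + 6*q^3
(3) = (l/4 + 1)*(l - 1/2)*(l + 3/2)
(4) = (d - 4)*(d - 2)*(d + 1/2)
(5) = r*(r - 3)^2*(r + 1/3)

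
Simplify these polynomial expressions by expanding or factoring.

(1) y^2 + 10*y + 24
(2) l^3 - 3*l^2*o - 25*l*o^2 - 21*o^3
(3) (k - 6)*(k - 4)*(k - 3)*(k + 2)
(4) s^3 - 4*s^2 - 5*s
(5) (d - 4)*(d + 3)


(1) = (y + 4)*(y + 6)
(2) = (l - 7*o)*(l + o)*(l + 3*o)
(3) = k^4 - 11*k^3 + 28*k^2 + 36*k - 144
(4) = s*(s - 5)*(s + 1)
(5) = d^2 - d - 12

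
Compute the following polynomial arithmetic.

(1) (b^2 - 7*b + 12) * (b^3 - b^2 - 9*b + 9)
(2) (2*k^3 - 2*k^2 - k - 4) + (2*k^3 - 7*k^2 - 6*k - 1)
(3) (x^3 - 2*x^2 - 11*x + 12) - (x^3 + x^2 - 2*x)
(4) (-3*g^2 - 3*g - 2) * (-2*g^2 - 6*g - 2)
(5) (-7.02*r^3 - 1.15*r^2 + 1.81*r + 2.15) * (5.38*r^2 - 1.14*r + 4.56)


(1) = b^5 - 8*b^4 + 10*b^3 + 60*b^2 - 171*b + 108
(2) = 4*k^3 - 9*k^2 - 7*k - 5
(3) = -3*x^2 - 9*x + 12
(4) = 6*g^4 + 24*g^3 + 28*g^2 + 18*g + 4
(5) = -37.7676*r^5 + 1.8158*r^4 - 20.9624*r^3 + 4.2596*r^2 + 5.8026*r + 9.804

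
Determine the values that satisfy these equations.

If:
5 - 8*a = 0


Then:
a = 5/8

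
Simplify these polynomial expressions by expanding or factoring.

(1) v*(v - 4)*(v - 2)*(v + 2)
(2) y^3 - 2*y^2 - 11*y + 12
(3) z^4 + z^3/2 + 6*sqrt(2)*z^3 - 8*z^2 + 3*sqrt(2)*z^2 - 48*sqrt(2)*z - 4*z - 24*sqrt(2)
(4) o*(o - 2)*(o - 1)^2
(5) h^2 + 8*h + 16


(1) = v^4 - 4*v^3 - 4*v^2 + 16*v
(2) = (y - 4)*(y - 1)*(y + 3)
(3) = (z + 1/2)*(z - 2*sqrt(2))*(z + 2*sqrt(2))*(z + 6*sqrt(2))
(4) = o^4 - 4*o^3 + 5*o^2 - 2*o
(5) = (h + 4)^2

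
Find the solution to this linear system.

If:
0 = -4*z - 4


Then:
z = -1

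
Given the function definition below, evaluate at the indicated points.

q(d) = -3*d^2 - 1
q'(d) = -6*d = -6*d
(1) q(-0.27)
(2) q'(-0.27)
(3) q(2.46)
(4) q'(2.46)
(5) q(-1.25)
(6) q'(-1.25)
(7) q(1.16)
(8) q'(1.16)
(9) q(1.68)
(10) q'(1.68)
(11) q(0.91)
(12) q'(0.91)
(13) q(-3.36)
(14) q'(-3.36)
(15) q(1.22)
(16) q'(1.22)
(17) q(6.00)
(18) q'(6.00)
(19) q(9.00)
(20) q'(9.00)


(1) = -1.22
(2) = 1.62
(3) = -19.15
(4) = -14.76
(5) = -5.69
(6) = 7.50
(7) = -5.04
(8) = -6.96
(9) = -9.47
(10) = -10.08
(11) = -3.48
(12) = -5.46
(13) = -34.87
(14) = 20.16
(15) = -5.47
(16) = -7.32
(17) = -109.00
(18) = -36.00
(19) = -244.00
(20) = -54.00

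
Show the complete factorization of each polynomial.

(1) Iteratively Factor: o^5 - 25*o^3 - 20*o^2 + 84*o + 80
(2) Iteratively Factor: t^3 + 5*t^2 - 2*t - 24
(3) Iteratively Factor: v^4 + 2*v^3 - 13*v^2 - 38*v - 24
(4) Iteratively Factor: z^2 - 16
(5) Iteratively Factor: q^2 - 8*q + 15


(1) = (o + 2)*(o^4 - 2*o^3 - 21*o^2 + 22*o + 40) = (o - 5)*(o + 2)*(o^3 + 3*o^2 - 6*o - 8) = (o - 5)*(o - 2)*(o + 2)*(o^2 + 5*o + 4) = (o - 5)*(o - 2)*(o + 1)*(o + 2)*(o + 4)
(2) = (t + 3)*(t^2 + 2*t - 8) = (t - 2)*(t + 3)*(t + 4)
(3) = (v + 3)*(v^3 - v^2 - 10*v - 8) = (v + 2)*(v + 3)*(v^2 - 3*v - 4) = (v - 4)*(v + 2)*(v + 3)*(v + 1)
(4) = (z - 4)*(z + 4)
(5) = (q - 5)*(q - 3)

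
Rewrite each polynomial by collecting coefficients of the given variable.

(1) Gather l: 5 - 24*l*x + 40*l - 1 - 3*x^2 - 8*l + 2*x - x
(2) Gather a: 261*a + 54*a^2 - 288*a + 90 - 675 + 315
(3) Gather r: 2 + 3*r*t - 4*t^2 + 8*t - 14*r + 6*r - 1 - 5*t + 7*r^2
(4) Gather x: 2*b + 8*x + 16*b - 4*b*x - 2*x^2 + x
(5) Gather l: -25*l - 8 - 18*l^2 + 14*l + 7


(1) = l*(32 - 24*x) - 3*x^2 + x + 4
(2) = 54*a^2 - 27*a - 270
(3) = 7*r^2 + r*(3*t - 8) - 4*t^2 + 3*t + 1
(4) = 18*b - 2*x^2 + x*(9 - 4*b)
(5) = -18*l^2 - 11*l - 1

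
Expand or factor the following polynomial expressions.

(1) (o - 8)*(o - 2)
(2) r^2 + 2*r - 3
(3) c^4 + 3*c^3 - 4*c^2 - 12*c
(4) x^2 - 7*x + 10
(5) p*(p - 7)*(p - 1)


(1) = o^2 - 10*o + 16
(2) = (r - 1)*(r + 3)
(3) = c*(c - 2)*(c + 2)*(c + 3)
(4) = (x - 5)*(x - 2)
(5) = p^3 - 8*p^2 + 7*p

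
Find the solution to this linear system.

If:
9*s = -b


Then:
b = -9*s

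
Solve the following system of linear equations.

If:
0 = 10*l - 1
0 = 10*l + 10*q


Then:
l = 1/10
q = -1/10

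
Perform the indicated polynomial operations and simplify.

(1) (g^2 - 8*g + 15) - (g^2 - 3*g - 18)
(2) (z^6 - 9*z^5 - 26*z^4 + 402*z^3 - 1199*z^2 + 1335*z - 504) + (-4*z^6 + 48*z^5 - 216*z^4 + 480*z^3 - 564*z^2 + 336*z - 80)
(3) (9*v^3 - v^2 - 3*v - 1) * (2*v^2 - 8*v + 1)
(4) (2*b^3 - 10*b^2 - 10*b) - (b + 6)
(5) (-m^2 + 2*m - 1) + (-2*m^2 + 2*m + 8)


(1) = 33 - 5*g
(2) = -3*z^6 + 39*z^5 - 242*z^4 + 882*z^3 - 1763*z^2 + 1671*z - 584
(3) = 18*v^5 - 74*v^4 + 11*v^3 + 21*v^2 + 5*v - 1
(4) = 2*b^3 - 10*b^2 - 11*b - 6
(5) = -3*m^2 + 4*m + 7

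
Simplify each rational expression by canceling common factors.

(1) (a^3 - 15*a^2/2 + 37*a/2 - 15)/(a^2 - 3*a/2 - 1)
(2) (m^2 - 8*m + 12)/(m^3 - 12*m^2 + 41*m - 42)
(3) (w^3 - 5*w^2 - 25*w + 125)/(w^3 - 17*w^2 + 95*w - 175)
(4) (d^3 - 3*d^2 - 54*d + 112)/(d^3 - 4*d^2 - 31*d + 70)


(1) = (2*a^2 - 11*a + 15)/(2*a + 1)
(2) = (m - 6)/(m^2 - 10*m + 21)
(3) = (w + 5)/(w - 7)
(4) = (d^2 - d - 56)/(d^2 - 2*d - 35)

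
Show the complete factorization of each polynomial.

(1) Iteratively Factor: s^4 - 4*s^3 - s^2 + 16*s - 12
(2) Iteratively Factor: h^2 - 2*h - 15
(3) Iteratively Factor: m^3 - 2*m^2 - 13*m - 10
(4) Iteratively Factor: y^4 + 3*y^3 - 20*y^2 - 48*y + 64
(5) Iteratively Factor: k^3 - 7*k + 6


(1) = (s - 2)*(s^3 - 2*s^2 - 5*s + 6) = (s - 3)*(s - 2)*(s^2 + s - 2) = (s - 3)*(s - 2)*(s - 1)*(s + 2)
(2) = (h + 3)*(h - 5)
(3) = (m + 2)*(m^2 - 4*m - 5) = (m - 5)*(m + 2)*(m + 1)
(4) = (y + 4)*(y^3 - y^2 - 16*y + 16) = (y + 4)^2*(y^2 - 5*y + 4) = (y - 4)*(y + 4)^2*(y - 1)
(5) = (k + 3)*(k^2 - 3*k + 2) = (k - 2)*(k + 3)*(k - 1)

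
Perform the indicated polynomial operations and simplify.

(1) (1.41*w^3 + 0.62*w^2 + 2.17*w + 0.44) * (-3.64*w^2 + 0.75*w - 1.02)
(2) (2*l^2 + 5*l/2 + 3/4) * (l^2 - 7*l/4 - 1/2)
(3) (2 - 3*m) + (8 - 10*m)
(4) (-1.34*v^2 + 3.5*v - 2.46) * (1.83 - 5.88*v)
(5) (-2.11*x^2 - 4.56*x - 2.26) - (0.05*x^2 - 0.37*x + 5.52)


(1) = -5.1324*w^5 - 1.1993*w^4 - 8.872*w^3 - 0.6065*w^2 - 1.8834*w - 0.4488
(2) = 2*l^4 - l^3 - 37*l^2/8 - 41*l/16 - 3/8
(3) = 10 - 13*m
(4) = 7.8792*v^3 - 23.0322*v^2 + 20.8698*v - 4.5018
(5) = -2.16*x^2 - 4.19*x - 7.78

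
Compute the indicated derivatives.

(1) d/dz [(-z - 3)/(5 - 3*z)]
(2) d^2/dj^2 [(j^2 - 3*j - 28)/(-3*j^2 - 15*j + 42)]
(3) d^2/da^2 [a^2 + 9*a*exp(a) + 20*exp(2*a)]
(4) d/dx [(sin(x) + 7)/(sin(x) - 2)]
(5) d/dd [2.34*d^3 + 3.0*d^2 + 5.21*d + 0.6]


(1) = -14/(3*z - 5)^2
(2) = 4*(4*j^3 + 21*j^2 + 273*j + 553)/(3*(j^6 + 15*j^5 + 33*j^4 - 295*j^3 - 462*j^2 + 2940*j - 2744))
(3) = 9*a*exp(a) + 80*exp(2*a) + 18*exp(a) + 2
(4) = -9*cos(x)/(sin(x) - 2)^2
(5) = 7.02*d^2 + 6.0*d + 5.21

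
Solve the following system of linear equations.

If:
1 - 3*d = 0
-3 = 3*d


Then:
No Solution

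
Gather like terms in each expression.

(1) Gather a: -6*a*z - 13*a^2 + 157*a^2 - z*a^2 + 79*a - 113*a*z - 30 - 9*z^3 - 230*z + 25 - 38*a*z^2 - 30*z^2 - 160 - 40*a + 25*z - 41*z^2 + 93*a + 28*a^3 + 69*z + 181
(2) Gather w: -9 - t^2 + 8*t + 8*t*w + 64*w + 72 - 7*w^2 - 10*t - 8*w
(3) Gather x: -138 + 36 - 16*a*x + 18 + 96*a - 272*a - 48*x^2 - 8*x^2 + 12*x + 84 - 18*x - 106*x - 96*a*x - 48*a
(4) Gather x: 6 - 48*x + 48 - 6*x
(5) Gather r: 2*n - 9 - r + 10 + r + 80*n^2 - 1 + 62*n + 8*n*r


(1) = 28*a^3 + a^2*(144 - z) + a*(-38*z^2 - 119*z + 132) - 9*z^3 - 71*z^2 - 136*z + 16
(2) = -t^2 - 2*t - 7*w^2 + w*(8*t + 56) + 63
(3) = -224*a - 56*x^2 + x*(-112*a - 112)
(4) = 54 - 54*x
(5) = 80*n^2 + 8*n*r + 64*n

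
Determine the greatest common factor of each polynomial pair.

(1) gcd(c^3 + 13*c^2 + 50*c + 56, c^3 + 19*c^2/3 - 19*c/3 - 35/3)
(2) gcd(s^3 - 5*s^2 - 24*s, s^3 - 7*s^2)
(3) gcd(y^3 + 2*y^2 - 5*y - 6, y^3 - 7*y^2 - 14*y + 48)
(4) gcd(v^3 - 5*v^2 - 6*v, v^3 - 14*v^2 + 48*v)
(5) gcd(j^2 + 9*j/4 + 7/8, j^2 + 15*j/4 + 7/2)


(1) = c + 7
(2) = s
(3) = gcd((y - 2)*(y + 1)*(y + 3), (y - 8)*(y - 2)*(y + 3)) = y^2 + y - 6
(4) = gcd(v*(v - 6)*(v + 1), v*(v - 8)*(v - 6)) = v^2 - 6*v
(5) = j + 7/4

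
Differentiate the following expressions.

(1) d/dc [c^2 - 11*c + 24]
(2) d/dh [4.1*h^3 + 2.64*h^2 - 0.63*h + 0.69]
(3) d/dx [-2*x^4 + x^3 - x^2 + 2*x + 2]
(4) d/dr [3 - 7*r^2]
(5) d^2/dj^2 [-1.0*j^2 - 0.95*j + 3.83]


(1) = 2*c - 11
(2) = 12.3*h^2 + 5.28*h - 0.63
(3) = -8*x^3 + 3*x^2 - 2*x + 2
(4) = -14*r
(5) = -2.00000000000000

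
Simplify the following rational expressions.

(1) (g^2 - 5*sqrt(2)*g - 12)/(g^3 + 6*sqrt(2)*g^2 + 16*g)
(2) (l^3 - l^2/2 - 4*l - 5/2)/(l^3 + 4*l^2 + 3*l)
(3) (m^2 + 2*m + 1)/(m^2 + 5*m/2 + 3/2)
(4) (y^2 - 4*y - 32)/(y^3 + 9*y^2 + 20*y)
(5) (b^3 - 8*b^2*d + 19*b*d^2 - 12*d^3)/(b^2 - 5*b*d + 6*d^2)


(1) = (g^2 - 5*sqrt(2)*g - 12)/(g^3 + 6*sqrt(2)*g^2 + 16*g)
(2) = (2*l^2 - 3*l - 5)/(2*l^2 + 6*l)
(3) = (2*m + 2)/(2*m + 3)
(4) = (y - 8)/(y^2 + 5*y)
(5) = (b^2 - 5*b*d + 4*d^2)/(b - 2*d)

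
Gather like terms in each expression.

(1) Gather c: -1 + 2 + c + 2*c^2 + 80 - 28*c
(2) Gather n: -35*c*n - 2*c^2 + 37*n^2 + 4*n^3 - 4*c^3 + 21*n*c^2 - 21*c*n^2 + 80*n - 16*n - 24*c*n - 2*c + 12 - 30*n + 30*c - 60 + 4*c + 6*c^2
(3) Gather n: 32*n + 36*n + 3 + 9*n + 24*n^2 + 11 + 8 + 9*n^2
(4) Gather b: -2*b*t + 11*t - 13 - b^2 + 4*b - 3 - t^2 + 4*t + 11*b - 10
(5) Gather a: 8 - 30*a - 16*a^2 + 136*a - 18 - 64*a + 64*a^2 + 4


(1) = 2*c^2 - 27*c + 81
(2) = -4*c^3 + 4*c^2 + 32*c + 4*n^3 + n^2*(37 - 21*c) + n*(21*c^2 - 59*c + 34) - 48
(3) = 33*n^2 + 77*n + 22
(4) = -b^2 + b*(15 - 2*t) - t^2 + 15*t - 26
(5) = 48*a^2 + 42*a - 6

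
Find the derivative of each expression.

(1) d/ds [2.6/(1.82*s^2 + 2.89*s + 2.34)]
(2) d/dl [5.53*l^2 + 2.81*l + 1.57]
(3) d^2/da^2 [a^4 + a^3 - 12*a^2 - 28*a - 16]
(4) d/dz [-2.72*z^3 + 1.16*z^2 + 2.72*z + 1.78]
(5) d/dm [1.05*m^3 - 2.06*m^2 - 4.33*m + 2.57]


(1) = (-9.464*s - 7.514)/(1.82*s^2 + 2.89*s + 2.34)^2
(2) = 11.06*l + 2.81
(3) = 12*a^2 + 6*a - 24
(4) = -8.16*z^2 + 2.32*z + 2.72
(5) = 3.15*m^2 - 4.12*m - 4.33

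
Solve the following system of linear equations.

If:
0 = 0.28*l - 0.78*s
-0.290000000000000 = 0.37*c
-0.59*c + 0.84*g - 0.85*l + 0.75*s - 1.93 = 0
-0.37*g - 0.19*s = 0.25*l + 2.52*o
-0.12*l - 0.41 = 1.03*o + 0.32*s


Then:
c = -0.78
g = -397.52
l = -577.48
o = 131.29
s = -207.30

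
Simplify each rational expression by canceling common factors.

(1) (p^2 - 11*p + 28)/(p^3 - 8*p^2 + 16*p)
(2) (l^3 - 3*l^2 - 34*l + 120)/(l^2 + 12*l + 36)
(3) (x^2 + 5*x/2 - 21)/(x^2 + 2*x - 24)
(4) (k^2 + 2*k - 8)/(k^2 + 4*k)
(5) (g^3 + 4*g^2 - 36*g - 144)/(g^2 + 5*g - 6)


(1) = (p - 7)/(p^2 - 4*p)
(2) = (l^2 - 9*l + 20)/(l + 6)
(3) = (2*x - 7)/(2*x - 8)
(4) = (k - 2)/k
(5) = (g^2 - 2*g - 24)/(g - 1)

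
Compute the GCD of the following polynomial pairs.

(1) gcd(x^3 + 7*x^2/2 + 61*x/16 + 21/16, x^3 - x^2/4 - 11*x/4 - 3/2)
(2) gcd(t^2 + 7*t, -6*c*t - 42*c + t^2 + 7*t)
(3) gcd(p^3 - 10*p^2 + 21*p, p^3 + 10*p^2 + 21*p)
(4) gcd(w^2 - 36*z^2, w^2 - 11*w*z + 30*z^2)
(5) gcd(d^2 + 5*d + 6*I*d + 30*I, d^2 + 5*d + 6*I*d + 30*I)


(1) = gcd((x + 3/4)*(x + 1)*(x + 7/4), (x - 2)*(x + 3/4)*(x + 1)) = x^2 + 7*x/4 + 3/4
(2) = t + 7
(3) = gcd(p*(p - 7)*(p - 3), p*(p + 3)*(p + 7)) = p
(4) = gcd((w - 6*z)*(w + 6*z), (w - 6*z)*(w - 5*z)) = -w + 6*z
(5) = d^2 + d*(5 + 6*I) + 30*I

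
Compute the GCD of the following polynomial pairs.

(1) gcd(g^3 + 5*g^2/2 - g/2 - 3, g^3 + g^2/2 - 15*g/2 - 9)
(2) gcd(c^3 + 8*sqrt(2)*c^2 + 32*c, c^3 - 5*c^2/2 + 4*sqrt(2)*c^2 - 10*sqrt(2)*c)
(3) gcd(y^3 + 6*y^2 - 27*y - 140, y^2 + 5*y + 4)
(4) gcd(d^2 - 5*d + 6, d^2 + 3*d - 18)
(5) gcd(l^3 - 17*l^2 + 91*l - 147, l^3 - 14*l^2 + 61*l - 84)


(1) = gcd((g - 1)*(g + 3/2)*(g + 2), (g - 3)*(g + 3/2)*(g + 2)) = g^2 + 7*g/2 + 3
(2) = gcd(c*(c + 4*sqrt(2))^2, c*(c - 5/2)*(c + 4*sqrt(2))) = c^2 + 4*sqrt(2)*c
(3) = y + 4
(4) = d - 3
(5) = l^2 - 10*l + 21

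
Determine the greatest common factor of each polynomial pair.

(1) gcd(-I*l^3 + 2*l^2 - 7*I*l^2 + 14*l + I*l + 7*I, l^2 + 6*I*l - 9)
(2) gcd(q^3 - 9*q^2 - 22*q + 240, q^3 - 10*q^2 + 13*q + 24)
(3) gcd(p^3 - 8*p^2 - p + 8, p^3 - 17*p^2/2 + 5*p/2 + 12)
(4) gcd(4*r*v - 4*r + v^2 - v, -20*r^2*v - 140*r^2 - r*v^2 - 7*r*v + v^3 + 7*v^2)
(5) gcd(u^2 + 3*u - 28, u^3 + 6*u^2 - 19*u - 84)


(1) = 1
(2) = q - 8
(3) = gcd((p - 8)*(p - 1)*(p + 1), (p - 8)*(p - 3/2)*(p + 1)) = p^2 - 7*p - 8
(4) = 4*r + v
(5) = u^2 + 3*u - 28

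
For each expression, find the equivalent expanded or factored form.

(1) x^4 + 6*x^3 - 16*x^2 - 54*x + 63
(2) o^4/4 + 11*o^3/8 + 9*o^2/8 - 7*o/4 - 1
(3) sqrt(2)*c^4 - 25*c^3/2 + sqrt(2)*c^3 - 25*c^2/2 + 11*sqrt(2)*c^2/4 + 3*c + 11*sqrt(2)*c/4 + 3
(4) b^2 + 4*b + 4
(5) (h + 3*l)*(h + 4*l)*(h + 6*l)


(1) = (x - 3)*(x - 1)*(x + 3)*(x + 7)
(2) = (o/4 + 1/2)*(o - 1)*(o + 1/2)*(o + 4)
(3) = (c + 1)*(c - 6*sqrt(2))*(c - sqrt(2)/2)*(sqrt(2)*c + 1/2)
(4) = (b + 2)^2
(5) = h^3 + 13*h^2*l + 54*h*l^2 + 72*l^3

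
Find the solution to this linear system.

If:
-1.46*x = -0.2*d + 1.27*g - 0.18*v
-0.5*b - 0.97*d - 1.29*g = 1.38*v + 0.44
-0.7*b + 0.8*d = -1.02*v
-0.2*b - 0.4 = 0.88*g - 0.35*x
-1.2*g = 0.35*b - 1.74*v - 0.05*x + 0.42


Then:
b = -0.00
d = -0.00
g = -0.34
v = -0.00
x = 0.29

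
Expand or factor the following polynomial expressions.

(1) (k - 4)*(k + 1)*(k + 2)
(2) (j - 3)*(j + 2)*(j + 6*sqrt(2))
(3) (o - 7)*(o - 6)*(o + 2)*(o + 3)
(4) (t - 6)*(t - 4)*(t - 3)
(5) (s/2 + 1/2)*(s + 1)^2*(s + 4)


(1) = k^3 - k^2 - 10*k - 8
(2) = j^3 - j^2 + 6*sqrt(2)*j^2 - 6*sqrt(2)*j - 6*j - 36*sqrt(2)
(3) = o^4 - 8*o^3 - 17*o^2 + 132*o + 252
(4) = t^3 - 13*t^2 + 54*t - 72
(5) = s^4/2 + 7*s^3/2 + 15*s^2/2 + 13*s/2 + 2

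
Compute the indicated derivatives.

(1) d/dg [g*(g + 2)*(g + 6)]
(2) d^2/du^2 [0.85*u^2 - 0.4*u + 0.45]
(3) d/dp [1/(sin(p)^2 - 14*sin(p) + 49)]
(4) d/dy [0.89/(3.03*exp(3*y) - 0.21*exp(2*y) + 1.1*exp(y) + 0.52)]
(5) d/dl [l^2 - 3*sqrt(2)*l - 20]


(1) = 3*g^2 + 16*g + 12
(2) = 1.70000000000000
(3) = -2*cos(p)/(sin(p) - 7)^3
(4) = (-8.0901*exp(2*y) + 0.3738*exp(y) - 0.979)*exp(y)/(3.03*exp(3*y) - 0.21*exp(2*y) + 1.1*exp(y) + 0.52)^2
(5) = 2*l - 3*sqrt(2)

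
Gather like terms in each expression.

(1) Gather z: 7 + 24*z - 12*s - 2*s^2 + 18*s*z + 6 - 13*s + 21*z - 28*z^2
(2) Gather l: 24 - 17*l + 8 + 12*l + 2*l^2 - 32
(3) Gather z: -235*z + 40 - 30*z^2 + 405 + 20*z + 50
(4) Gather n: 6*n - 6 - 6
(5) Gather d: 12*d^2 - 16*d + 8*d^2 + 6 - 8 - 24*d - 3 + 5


(1) = -2*s^2 - 25*s - 28*z^2 + z*(18*s + 45) + 13
(2) = 2*l^2 - 5*l
(3) = -30*z^2 - 215*z + 495
(4) = 6*n - 12
(5) = 20*d^2 - 40*d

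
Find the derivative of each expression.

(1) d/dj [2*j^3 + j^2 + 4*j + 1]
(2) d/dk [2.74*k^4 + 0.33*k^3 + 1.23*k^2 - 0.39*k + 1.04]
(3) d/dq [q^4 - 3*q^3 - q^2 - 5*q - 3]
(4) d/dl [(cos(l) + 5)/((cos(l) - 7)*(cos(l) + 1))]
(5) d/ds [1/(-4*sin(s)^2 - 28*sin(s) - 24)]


(1) = 6*j^2 + 2*j + 4
(2) = 10.96*k^3 + 0.99*k^2 + 2.46*k - 0.39
(3) = 4*q^3 - 9*q^2 - 2*q - 5
(4) = (cos(l)^2 + 10*cos(l) - 23)*sin(l)/((cos(l) - 7)^2*(cos(l) + 1)^2)
(5) = (2*sin(s) + 7)*cos(s)/(4*(sin(s)^2 + 7*sin(s) + 6)^2)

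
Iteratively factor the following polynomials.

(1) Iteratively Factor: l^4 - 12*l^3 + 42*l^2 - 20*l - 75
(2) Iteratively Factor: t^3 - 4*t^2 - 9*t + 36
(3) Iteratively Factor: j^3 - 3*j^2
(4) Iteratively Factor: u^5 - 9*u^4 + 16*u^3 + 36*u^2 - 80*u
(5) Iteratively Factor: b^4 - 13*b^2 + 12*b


(1) = (l + 1)*(l^3 - 13*l^2 + 55*l - 75) = (l - 5)*(l + 1)*(l^2 - 8*l + 15) = (l - 5)^2*(l + 1)*(l - 3)
(2) = (t - 4)*(t^2 - 9) = (t - 4)*(t - 3)*(t + 3)
(3) = (j)*(j^2 - 3*j) = j^2*(j - 3)
(4) = (u - 2)*(u^4 - 7*u^3 + 2*u^2 + 40*u) = (u - 5)*(u - 2)*(u^3 - 2*u^2 - 8*u) = (u - 5)*(u - 4)*(u - 2)*(u^2 + 2*u) = (u - 5)*(u - 4)*(u - 2)*(u + 2)*(u)
(5) = (b)*(b^3 - 13*b + 12) = b*(b - 3)*(b^2 + 3*b - 4) = b*(b - 3)*(b + 4)*(b - 1)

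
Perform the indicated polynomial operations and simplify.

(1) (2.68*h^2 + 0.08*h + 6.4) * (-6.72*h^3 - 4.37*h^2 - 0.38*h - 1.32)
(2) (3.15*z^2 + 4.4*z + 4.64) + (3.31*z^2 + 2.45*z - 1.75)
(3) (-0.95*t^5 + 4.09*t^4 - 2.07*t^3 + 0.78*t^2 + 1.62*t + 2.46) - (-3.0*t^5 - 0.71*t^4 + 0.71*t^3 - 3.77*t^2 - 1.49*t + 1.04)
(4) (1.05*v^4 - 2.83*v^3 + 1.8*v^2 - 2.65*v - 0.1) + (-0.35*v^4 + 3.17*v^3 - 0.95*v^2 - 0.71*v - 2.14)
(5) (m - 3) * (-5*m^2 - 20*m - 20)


(1) = -18.0096*h^5 - 12.2492*h^4 - 44.376*h^3 - 31.536*h^2 - 2.5376*h - 8.448
(2) = 6.46*z^2 + 6.85*z + 2.89
(3) = 2.05*t^5 + 4.8*t^4 - 2.78*t^3 + 4.55*t^2 + 3.11*t + 1.42
(4) = 0.7*v^4 + 0.34*v^3 + 0.85*v^2 - 3.36*v - 2.24
(5) = -5*m^3 - 5*m^2 + 40*m + 60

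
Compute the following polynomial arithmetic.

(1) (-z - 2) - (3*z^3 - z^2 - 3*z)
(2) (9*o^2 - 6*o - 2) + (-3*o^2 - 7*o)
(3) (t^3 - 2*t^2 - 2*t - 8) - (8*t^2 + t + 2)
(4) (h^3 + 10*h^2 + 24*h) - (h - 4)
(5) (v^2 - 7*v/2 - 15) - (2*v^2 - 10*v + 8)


(1) = -3*z^3 + z^2 + 2*z - 2
(2) = 6*o^2 - 13*o - 2
(3) = t^3 - 10*t^2 - 3*t - 10
(4) = h^3 + 10*h^2 + 23*h + 4
(5) = -v^2 + 13*v/2 - 23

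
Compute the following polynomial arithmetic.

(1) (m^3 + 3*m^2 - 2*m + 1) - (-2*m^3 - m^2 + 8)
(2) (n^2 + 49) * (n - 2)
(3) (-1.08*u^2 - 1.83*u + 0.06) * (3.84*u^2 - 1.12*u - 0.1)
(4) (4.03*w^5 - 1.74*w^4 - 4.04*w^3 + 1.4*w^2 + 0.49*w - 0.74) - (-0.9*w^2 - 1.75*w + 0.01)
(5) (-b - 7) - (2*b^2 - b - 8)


(1) = 3*m^3 + 4*m^2 - 2*m - 7
(2) = n^3 - 2*n^2 + 49*n - 98
(3) = -4.1472*u^4 - 5.8176*u^3 + 2.388*u^2 + 0.1158*u - 0.006
(4) = 4.03*w^5 - 1.74*w^4 - 4.04*w^3 + 2.3*w^2 + 2.24*w - 0.75
(5) = 1 - 2*b^2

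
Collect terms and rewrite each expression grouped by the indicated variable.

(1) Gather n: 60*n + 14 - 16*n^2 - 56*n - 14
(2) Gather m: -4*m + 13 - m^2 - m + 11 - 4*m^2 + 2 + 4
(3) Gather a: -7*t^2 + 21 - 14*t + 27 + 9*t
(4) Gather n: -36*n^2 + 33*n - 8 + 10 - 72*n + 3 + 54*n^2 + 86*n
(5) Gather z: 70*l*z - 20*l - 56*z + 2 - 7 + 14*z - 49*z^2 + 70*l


(1) = -16*n^2 + 4*n
(2) = -5*m^2 - 5*m + 30
(3) = -7*t^2 - 5*t + 48
(4) = 18*n^2 + 47*n + 5
(5) = 50*l - 49*z^2 + z*(70*l - 42) - 5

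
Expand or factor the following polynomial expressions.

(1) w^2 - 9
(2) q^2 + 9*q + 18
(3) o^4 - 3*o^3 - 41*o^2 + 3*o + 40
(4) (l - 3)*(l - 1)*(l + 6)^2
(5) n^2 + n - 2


(1) = (w - 3)*(w + 3)
(2) = (q + 3)*(q + 6)
(3) = (o - 8)*(o - 1)*(o + 1)*(o + 5)
(4) = l^4 + 8*l^3 - 9*l^2 - 108*l + 108
(5) = (n - 1)*(n + 2)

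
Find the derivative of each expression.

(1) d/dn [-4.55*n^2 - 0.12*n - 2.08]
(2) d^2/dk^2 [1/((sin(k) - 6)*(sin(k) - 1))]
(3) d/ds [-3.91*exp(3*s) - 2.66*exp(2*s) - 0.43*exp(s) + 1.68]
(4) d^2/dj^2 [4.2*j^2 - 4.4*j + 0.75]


(1) = -9.1*n - 0.12
(2) = (-4*sin(k)^3 + 17*sin(k)^2 - 2*sin(k) - 86)/((sin(k) - 6)^3*(sin(k) - 1)^2)
(3) = (-11.73*exp(2*s) - 5.32*exp(s) - 0.43)*exp(s)
(4) = 8.40000000000000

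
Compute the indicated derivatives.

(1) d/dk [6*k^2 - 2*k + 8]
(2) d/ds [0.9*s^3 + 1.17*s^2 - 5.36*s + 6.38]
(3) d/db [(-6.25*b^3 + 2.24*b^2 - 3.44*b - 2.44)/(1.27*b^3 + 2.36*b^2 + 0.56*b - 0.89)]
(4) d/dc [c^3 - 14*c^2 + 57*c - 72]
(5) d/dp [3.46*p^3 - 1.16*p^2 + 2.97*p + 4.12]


(1) = 12*k - 2
(2) = 2.7*s^2 + 2.34*s - 5.36
(3) = (-17.5948*b^4 + 1.7376*b^3 + 35.3567*b^2 + 7.5296*b + 4.428)/(1.6129*b^6 + 5.9944*b^5 + 6.992*b^4 + 0.3826*b^3 - 3.8872*b^2 - 0.9968*b + 0.7921)
(4) = 3*c^2 - 28*c + 57
(5) = 10.38*p^2 - 2.32*p + 2.97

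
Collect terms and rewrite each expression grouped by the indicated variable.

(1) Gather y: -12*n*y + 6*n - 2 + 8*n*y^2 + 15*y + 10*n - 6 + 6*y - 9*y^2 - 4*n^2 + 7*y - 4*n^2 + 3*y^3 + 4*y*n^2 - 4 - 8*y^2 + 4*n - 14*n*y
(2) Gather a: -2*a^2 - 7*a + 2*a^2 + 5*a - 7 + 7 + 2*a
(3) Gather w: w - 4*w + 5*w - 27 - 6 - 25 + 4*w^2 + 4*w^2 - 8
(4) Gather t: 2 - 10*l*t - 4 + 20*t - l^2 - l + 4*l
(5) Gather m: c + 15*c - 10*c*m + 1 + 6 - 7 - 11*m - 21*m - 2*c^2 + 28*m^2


(1) = -8*n^2 + 20*n + 3*y^3 + y^2*(8*n - 17) + y*(4*n^2 - 26*n + 28) - 12
(2) = 0
(3) = 8*w^2 + 2*w - 66
(4) = -l^2 + 3*l + t*(20 - 10*l) - 2
(5) = -2*c^2 + 16*c + 28*m^2 + m*(-10*c - 32)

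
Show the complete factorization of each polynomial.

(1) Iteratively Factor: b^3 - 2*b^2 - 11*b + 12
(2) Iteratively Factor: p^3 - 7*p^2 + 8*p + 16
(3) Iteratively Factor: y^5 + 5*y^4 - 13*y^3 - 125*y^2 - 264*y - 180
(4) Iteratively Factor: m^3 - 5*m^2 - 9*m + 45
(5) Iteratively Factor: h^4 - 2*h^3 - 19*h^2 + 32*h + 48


(1) = (b + 3)*(b^2 - 5*b + 4) = (b - 1)*(b + 3)*(b - 4)
(2) = (p + 1)*(p^2 - 8*p + 16) = (p - 4)*(p + 1)*(p - 4)
(3) = (y + 2)*(y^4 + 3*y^3 - 19*y^2 - 87*y - 90) = (y + 2)^2*(y^3 + y^2 - 21*y - 45) = (y + 2)^2*(y + 3)*(y^2 - 2*y - 15) = (y - 5)*(y + 2)^2*(y + 3)*(y + 3)
(4) = (m - 5)*(m^2 - 9) = (m - 5)*(m - 3)*(m + 3)
(5) = (h - 4)*(h^3 + 2*h^2 - 11*h - 12) = (h - 4)*(h + 4)*(h^2 - 2*h - 3) = (h - 4)*(h + 1)*(h + 4)*(h - 3)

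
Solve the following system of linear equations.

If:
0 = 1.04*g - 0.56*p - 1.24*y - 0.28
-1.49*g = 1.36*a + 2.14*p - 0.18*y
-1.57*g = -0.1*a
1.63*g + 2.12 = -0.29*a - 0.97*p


Then:
a = 8.86
g = 0.56
p = -5.78
y = 2.86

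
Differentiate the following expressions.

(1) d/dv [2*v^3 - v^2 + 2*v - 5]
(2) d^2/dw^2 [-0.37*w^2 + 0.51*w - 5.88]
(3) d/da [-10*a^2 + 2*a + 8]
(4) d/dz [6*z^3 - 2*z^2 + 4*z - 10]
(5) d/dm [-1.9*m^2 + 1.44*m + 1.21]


(1) = 6*v^2 - 2*v + 2
(2) = -0.740000000000000
(3) = 2 - 20*a
(4) = 18*z^2 - 4*z + 4
(5) = 1.44 - 3.8*m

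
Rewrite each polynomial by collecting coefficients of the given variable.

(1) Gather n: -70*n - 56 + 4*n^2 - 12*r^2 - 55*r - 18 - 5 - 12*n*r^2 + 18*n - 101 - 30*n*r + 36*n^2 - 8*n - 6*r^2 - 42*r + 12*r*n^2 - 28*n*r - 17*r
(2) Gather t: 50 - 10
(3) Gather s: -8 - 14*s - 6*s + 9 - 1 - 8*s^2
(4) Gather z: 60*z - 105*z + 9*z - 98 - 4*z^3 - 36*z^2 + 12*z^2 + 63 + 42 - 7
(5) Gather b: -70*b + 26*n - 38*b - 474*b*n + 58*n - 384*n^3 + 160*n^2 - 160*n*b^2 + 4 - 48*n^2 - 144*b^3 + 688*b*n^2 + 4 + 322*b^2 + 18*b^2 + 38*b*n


(1) = n^2*(12*r + 40) + n*(-12*r^2 - 58*r - 60) - 18*r^2 - 114*r - 180
(2) = 40
(3) = -8*s^2 - 20*s
(4) = -4*z^3 - 24*z^2 - 36*z
(5) = -144*b^3 + b^2*(340 - 160*n) + b*(688*n^2 - 436*n - 108) - 384*n^3 + 112*n^2 + 84*n + 8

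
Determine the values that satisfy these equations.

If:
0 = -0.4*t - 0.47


Then:
t = -1.18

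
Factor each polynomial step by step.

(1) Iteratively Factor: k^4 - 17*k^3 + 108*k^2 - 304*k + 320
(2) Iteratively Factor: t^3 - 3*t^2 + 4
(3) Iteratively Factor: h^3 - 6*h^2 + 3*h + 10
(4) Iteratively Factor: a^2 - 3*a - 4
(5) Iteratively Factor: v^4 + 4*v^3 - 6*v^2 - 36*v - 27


(1) = (k - 4)*(k^3 - 13*k^2 + 56*k - 80) = (k - 5)*(k - 4)*(k^2 - 8*k + 16) = (k - 5)*(k - 4)^2*(k - 4)
(2) = (t + 1)*(t^2 - 4*t + 4) = (t - 2)*(t + 1)*(t - 2)
(3) = (h - 5)*(h^2 - h - 2) = (h - 5)*(h + 1)*(h - 2)
(4) = (a - 4)*(a + 1)
(5) = (v + 1)*(v^3 + 3*v^2 - 9*v - 27) = (v + 1)*(v + 3)*(v^2 - 9) = (v - 3)*(v + 1)*(v + 3)*(v + 3)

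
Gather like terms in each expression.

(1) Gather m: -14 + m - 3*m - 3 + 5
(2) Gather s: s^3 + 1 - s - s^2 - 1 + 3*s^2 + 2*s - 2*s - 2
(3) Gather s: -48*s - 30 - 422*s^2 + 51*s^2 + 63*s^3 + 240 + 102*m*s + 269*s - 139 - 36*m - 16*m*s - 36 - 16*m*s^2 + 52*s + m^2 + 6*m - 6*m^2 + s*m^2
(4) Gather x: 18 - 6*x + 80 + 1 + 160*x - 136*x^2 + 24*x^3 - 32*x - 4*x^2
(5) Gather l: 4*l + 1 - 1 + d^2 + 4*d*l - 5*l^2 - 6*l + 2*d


(1) = -2*m - 12
(2) = s^3 + 2*s^2 - s - 2
(3) = -5*m^2 - 30*m + 63*s^3 + s^2*(-16*m - 371) + s*(m^2 + 86*m + 273) + 35
(4) = 24*x^3 - 140*x^2 + 122*x + 99
(5) = d^2 + 2*d - 5*l^2 + l*(4*d - 2)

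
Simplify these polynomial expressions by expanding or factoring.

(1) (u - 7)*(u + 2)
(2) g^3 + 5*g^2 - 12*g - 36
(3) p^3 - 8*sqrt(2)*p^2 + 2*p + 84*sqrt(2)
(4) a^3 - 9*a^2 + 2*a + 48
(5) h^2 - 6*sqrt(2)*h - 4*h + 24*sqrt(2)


(1) = u^2 - 5*u - 14
(2) = (g - 3)*(g + 2)*(g + 6)
(3) = (p - 7*sqrt(2))*(p - 3*sqrt(2))*(p + 2*sqrt(2))
(4) = (a - 8)*(a - 3)*(a + 2)
(5) = (h - 4)*(h - 6*sqrt(2))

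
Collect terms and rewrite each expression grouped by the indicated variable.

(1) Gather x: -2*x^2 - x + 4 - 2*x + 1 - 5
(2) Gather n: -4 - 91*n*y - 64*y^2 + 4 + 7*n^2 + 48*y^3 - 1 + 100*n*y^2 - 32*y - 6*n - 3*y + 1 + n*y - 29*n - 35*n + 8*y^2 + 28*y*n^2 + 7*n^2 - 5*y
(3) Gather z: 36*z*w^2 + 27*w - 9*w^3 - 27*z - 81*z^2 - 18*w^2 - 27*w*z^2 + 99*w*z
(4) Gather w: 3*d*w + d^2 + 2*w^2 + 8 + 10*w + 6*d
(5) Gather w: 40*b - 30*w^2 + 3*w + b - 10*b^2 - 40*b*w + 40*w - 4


(1) = -2*x^2 - 3*x
(2) = n^2*(28*y + 14) + n*(100*y^2 - 90*y - 70) + 48*y^3 - 56*y^2 - 40*y
(3) = -9*w^3 - 18*w^2 + 27*w + z^2*(-27*w - 81) + z*(36*w^2 + 99*w - 27)
(4) = d^2 + 6*d + 2*w^2 + w*(3*d + 10) + 8
(5) = -10*b^2 + 41*b - 30*w^2 + w*(43 - 40*b) - 4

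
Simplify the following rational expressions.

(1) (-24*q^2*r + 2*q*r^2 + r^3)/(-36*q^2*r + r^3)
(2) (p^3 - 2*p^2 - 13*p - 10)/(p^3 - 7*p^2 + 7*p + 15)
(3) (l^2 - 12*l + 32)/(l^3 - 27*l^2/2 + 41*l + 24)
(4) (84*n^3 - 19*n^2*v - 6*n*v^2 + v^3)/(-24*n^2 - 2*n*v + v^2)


(1) = (4*q - r)/(6*q - r)
(2) = (p + 2)/(p - 3)
(3) = (2*l - 8)/(2*l^2 - 11*l - 6)
(4) = (21*n^2 - 10*n*v + v^2)/(-6*n + v)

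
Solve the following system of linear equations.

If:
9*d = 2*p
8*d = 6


Then:
d = 3/4
p = 27/8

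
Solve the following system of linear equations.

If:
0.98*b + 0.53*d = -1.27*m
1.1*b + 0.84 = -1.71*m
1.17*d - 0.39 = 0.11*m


Then:
b = 3.60
d = 0.07
m = -2.81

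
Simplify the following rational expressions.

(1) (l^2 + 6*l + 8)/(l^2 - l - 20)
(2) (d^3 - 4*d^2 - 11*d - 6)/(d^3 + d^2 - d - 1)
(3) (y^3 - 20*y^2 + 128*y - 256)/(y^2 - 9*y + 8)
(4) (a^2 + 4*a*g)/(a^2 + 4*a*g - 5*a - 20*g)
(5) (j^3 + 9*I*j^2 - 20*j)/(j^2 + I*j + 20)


(1) = (l + 2)/(l - 5)
(2) = (d - 6)/(d - 1)
(3) = (y^2 - 12*y + 32)/(y - 1)
(4) = a/(a - 5)
(5) = (j^2 + 4*I*j)/(j - 4*I)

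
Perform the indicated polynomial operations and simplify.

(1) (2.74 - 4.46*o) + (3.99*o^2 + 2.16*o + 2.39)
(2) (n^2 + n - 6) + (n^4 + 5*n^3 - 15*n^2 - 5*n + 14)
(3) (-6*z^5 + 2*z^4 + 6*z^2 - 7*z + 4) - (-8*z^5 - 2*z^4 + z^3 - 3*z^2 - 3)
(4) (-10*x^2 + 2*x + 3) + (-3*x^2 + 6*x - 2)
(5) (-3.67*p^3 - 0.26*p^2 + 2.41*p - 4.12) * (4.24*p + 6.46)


(1) = 3.99*o^2 - 2.3*o + 5.13
(2) = n^4 + 5*n^3 - 14*n^2 - 4*n + 8
(3) = 2*z^5 + 4*z^4 - z^3 + 9*z^2 - 7*z + 7
(4) = -13*x^2 + 8*x + 1
(5) = -15.5608*p^4 - 24.8106*p^3 + 8.5388*p^2 - 1.9002*p - 26.6152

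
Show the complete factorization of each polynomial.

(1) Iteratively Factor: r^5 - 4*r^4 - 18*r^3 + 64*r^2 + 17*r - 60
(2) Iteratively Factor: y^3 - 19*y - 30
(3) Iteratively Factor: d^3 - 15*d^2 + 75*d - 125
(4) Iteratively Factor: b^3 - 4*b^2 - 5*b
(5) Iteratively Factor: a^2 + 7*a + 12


(1) = (r - 1)*(r^4 - 3*r^3 - 21*r^2 + 43*r + 60) = (r - 1)*(r + 1)*(r^3 - 4*r^2 - 17*r + 60) = (r - 3)*(r - 1)*(r + 1)*(r^2 - r - 20) = (r - 5)*(r - 3)*(r - 1)*(r + 1)*(r + 4)
(2) = (y + 3)*(y^2 - 3*y - 10) = (y - 5)*(y + 3)*(y + 2)
(3) = (d - 5)*(d^2 - 10*d + 25) = (d - 5)^2*(d - 5)
(4) = (b)*(b^2 - 4*b - 5) = b*(b - 5)*(b + 1)
(5) = (a + 4)*(a + 3)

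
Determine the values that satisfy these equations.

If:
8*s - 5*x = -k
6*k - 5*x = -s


Then:
k = 35*x/47
s = 25*x/47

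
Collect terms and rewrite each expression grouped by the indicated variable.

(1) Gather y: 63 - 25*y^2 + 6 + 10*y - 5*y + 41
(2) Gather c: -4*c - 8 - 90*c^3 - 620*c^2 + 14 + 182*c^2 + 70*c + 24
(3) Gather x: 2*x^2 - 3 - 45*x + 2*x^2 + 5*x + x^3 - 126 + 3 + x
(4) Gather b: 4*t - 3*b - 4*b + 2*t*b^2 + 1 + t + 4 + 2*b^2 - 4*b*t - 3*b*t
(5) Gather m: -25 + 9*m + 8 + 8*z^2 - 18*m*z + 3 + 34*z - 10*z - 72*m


(1) = -25*y^2 + 5*y + 110
(2) = -90*c^3 - 438*c^2 + 66*c + 30
(3) = x^3 + 4*x^2 - 39*x - 126
(4) = b^2*(2*t + 2) + b*(-7*t - 7) + 5*t + 5
(5) = m*(-18*z - 63) + 8*z^2 + 24*z - 14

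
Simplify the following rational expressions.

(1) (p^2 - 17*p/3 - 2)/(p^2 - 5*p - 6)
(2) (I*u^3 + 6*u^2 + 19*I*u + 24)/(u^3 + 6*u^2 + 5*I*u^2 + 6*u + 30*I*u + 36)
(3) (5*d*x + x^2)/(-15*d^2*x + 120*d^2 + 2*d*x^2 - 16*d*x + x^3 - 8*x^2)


(1) = (3*p + 1)/(3*p + 3)
(2) = (I*u^2 + 5*u + 24*I)/(u^2 + u*(6 + 6*I) + 36*I)
(3) = x/(-3*d*x + 24*d + x^2 - 8*x)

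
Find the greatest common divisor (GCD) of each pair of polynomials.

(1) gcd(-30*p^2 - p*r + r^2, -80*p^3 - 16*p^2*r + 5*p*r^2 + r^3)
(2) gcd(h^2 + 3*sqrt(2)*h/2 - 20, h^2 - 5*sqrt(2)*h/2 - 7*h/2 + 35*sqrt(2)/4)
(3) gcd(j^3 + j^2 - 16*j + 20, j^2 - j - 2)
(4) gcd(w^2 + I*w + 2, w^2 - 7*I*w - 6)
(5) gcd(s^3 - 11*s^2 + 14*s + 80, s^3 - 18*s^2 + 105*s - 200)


(1) = 5*p + r
(2) = h - 5*sqrt(2)/2
(3) = j - 2
(4) = w - I
(5) = gcd((s - 8)*(s - 5)*(s + 2), (s - 8)*(s - 5)^2) = s^2 - 13*s + 40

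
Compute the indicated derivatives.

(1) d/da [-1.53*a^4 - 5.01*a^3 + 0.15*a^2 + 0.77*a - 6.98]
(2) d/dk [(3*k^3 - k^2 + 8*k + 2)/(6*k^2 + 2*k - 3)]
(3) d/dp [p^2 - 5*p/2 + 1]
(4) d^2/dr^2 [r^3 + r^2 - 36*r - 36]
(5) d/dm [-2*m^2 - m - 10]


(1) = -6.12*a^3 - 15.03*a^2 + 0.3*a + 0.77
(2) = (18*k^4 + 12*k^3 - 77*k^2 - 18*k - 28)/(36*k^4 + 24*k^3 - 32*k^2 - 12*k + 9)
(3) = 2*p - 5/2
(4) = 6*r + 2
(5) = -4*m - 1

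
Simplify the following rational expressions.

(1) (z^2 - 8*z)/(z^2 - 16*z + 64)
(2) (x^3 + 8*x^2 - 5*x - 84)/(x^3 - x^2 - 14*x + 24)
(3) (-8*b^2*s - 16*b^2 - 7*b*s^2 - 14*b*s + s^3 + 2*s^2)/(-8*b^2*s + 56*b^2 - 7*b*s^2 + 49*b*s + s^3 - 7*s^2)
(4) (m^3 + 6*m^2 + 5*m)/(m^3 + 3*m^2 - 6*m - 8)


(1) = z/(z - 8)
(2) = (x + 7)/(x - 2)
(3) = (s + 2)/(s - 7)
(4) = (m^2 + 5*m)/(m^2 + 2*m - 8)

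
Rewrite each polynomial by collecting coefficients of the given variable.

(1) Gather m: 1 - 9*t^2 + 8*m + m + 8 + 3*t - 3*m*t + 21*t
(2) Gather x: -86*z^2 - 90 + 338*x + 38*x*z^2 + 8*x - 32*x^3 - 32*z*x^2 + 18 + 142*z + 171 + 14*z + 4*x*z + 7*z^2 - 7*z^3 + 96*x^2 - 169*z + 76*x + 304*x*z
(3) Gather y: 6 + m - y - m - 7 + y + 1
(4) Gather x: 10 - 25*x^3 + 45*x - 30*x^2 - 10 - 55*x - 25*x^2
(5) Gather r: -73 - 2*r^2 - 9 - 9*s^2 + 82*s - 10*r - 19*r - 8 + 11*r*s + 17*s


(1) = m*(9 - 3*t) - 9*t^2 + 24*t + 9
(2) = -32*x^3 + x^2*(96 - 32*z) + x*(38*z^2 + 308*z + 422) - 7*z^3 - 79*z^2 - 13*z + 99
(3) = 0
(4) = -25*x^3 - 55*x^2 - 10*x
(5) = -2*r^2 + r*(11*s - 29) - 9*s^2 + 99*s - 90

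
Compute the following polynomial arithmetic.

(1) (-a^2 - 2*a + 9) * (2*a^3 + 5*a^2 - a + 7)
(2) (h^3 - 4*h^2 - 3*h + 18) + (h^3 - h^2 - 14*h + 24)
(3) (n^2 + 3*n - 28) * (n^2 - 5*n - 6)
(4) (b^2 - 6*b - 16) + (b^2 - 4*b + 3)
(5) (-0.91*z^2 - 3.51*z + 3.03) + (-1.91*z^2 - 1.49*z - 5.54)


(1) = -2*a^5 - 9*a^4 + 9*a^3 + 40*a^2 - 23*a + 63
(2) = 2*h^3 - 5*h^2 - 17*h + 42
(3) = n^4 - 2*n^3 - 49*n^2 + 122*n + 168
(4) = 2*b^2 - 10*b - 13
(5) = -2.82*z^2 - 5.0*z - 2.51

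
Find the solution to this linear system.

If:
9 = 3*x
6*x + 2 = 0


Then:
No Solution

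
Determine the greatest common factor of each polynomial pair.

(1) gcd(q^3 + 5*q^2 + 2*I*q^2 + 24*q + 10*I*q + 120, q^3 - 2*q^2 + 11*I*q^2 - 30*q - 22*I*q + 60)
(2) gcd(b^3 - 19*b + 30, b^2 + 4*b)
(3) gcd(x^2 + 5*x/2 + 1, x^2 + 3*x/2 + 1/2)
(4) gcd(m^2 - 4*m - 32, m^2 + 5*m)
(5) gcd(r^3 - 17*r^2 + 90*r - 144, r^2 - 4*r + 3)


(1) = gcd((q + 5)*(q - 4*I)*(q + 6*I), (q - 2)*(q + 5*I)*(q + 6*I)) = q + 6*I
(2) = gcd((b - 3)*(b - 2)*(b + 5), b*(b + 4)) = 1
(3) = gcd((x + 1/2)*(x + 2), (x + 1/2)*(x + 1)) = x + 1/2
(4) = gcd((m - 8)*(m + 4), m*(m + 5)) = 1
(5) = gcd((r - 8)*(r - 6)*(r - 3), (r - 3)*(r - 1)) = r - 3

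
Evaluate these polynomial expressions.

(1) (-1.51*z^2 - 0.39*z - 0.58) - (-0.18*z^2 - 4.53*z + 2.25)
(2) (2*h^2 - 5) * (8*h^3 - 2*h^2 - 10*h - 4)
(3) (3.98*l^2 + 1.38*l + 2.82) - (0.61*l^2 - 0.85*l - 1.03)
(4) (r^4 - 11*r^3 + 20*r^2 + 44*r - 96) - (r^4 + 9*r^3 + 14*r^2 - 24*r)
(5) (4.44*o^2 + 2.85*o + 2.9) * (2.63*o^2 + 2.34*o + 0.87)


(1) = -1.33*z^2 + 4.14*z - 2.83
(2) = 16*h^5 - 4*h^4 - 60*h^3 + 2*h^2 + 50*h + 20
(3) = 3.37*l^2 + 2.23*l + 3.85
(4) = -20*r^3 + 6*r^2 + 68*r - 96
(5) = 11.6772*o^4 + 17.8851*o^3 + 18.1588*o^2 + 9.2655*o + 2.523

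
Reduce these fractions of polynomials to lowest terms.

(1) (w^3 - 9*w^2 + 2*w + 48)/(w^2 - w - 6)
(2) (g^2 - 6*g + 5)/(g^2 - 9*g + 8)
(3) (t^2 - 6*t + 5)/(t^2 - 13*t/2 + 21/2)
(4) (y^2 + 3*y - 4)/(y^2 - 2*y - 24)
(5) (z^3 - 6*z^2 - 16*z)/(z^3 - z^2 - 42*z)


(1) = w - 8
(2) = (g - 5)/(g - 8)
(3) = (2*t^2 - 12*t + 10)/(2*t^2 - 13*t + 21)
(4) = (y - 1)/(y - 6)
(5) = (z^2 - 6*z - 16)/(z^2 - z - 42)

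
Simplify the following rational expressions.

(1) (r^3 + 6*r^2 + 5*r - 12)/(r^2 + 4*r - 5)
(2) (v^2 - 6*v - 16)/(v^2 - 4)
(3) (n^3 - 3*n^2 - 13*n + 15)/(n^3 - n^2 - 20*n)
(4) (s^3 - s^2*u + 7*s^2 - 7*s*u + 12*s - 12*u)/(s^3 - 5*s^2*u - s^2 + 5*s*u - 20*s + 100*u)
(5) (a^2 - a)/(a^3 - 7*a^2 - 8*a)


(1) = (r^2 + 7*r + 12)/(r + 5)
(2) = (v - 8)/(v - 2)
(3) = (n^2 + 2*n - 3)/(n^2 + 4*n)
(4) = (s^2 - s*u + 3*s - 3*u)/(s^2 - 5*s*u - 5*s + 25*u)
(5) = (a - 1)/(a^2 - 7*a - 8)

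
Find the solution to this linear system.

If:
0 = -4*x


Then:
x = 0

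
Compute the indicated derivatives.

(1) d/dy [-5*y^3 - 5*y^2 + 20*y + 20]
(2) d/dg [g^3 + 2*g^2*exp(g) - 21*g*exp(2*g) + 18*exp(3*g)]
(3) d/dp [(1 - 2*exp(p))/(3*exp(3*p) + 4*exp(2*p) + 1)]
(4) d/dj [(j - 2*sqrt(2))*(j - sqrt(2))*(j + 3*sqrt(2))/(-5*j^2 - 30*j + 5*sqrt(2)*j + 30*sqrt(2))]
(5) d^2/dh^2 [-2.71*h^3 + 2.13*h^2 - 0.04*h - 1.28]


(1) = -15*y^2 - 10*y + 20
(2) = 2*g^2*exp(g) + 3*g^2 - 42*g*exp(2*g) + 4*g*exp(g) + 54*exp(3*g) - 21*exp(2*g)
(3) = ((2*exp(p) - 1)*(9*exp(p) + 8)*exp(p) - 6*exp(3*p) - 8*exp(2*p) - 2)*exp(p)/(3*exp(3*p) + 4*exp(2*p) + 1)^2
(4) = (-j^4 - 12*j^3 + 2*sqrt(2)*j^3 - 14*j^2 + 18*sqrt(2)*j^2 + 24*sqrt(2)*j - 24 - 12*sqrt(2))/(5*(j^4 - 2*sqrt(2)*j^3 + 12*j^3 - 24*sqrt(2)*j^2 + 38*j^2 - 72*sqrt(2)*j + 24*j + 72))
(5) = 4.26 - 16.26*h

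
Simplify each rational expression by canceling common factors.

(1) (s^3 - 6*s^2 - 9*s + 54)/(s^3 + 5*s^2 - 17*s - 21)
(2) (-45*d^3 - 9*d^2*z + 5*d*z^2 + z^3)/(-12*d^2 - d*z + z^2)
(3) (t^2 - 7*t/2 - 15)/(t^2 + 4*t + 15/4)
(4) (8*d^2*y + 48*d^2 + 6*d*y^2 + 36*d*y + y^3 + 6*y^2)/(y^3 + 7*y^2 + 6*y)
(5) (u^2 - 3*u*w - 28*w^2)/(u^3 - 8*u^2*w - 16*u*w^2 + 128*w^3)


(1) = (s^2 - 3*s - 18)/(s^2 + 8*s + 7)
(2) = (-15*d^2 + 2*d*z + z^2)/(-4*d + z)
(3) = (2*t - 12)/(2*t + 3)
(4) = (8*d^2 + 6*d*y + y^2)/(y^2 + y)
(5) = (u - 7*w)/(u^2 - 12*u*w + 32*w^2)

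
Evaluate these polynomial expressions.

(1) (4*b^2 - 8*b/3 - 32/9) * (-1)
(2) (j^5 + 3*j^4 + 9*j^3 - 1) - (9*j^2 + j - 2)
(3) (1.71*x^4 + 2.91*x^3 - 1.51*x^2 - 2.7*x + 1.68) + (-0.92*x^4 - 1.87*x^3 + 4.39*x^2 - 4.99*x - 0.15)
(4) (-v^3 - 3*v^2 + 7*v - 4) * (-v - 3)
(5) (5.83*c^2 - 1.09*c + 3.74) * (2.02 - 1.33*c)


(1) = -4*b^2 + 8*b/3 + 32/9
(2) = j^5 + 3*j^4 + 9*j^3 - 9*j^2 - j + 1
(3) = 0.79*x^4 + 1.04*x^3 + 2.88*x^2 - 7.69*x + 1.53
(4) = v^4 + 6*v^3 + 2*v^2 - 17*v + 12
(5) = -7.7539*c^3 + 13.2263*c^2 - 7.176*c + 7.5548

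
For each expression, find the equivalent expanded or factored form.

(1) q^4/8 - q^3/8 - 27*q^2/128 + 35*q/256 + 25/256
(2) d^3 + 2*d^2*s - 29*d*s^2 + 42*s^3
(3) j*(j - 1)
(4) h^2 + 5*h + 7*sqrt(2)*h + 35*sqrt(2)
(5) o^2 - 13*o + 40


(1) = (q/4 + 1/4)*(q/2 + 1/4)*(q - 5/4)^2
(2) = (d - 3*s)*(d - 2*s)*(d + 7*s)
(3) = j^2 - j
(4) = (h + 5)*(h + 7*sqrt(2))
(5) = (o - 8)*(o - 5)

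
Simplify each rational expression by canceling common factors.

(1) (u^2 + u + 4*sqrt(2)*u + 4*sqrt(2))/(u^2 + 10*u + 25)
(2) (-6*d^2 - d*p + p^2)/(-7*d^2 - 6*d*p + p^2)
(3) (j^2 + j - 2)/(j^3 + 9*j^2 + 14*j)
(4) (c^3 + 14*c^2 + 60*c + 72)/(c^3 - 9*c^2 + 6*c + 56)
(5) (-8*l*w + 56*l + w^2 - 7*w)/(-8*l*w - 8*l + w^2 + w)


(1) = (u^2 + u*(1 + 4*sqrt(2)) + 4*sqrt(2))/(u^2 + 10*u + 25)
(2) = (-6*d^2 - d*p + p^2)/(-7*d^2 - 6*d*p + p^2)
(3) = (j - 1)/(j^2 + 7*j)
(4) = (c^2 + 12*c + 36)/(c^2 - 11*c + 28)
(5) = (w - 7)/(w + 1)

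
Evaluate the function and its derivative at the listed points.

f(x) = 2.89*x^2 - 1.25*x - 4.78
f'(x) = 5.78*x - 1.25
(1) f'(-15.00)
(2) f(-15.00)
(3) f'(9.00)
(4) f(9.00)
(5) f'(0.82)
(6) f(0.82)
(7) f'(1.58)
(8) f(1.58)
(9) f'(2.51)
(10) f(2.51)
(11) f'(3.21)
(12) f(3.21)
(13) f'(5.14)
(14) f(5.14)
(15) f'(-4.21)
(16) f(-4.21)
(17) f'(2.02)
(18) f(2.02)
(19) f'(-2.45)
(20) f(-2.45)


(1) = -87.95
(2) = 664.22
(3) = 50.77
(4) = 218.06
(5) = 3.49
(6) = -3.86
(7) = 7.88
(8) = 0.46
(9) = 13.26
(10) = 10.29
(11) = 17.30
(12) = 20.99
(13) = 28.46
(14) = 65.15
(15) = -25.58
(16) = 51.71
(17) = 10.43
(18) = 4.49
(19) = -15.41
(20) = 15.63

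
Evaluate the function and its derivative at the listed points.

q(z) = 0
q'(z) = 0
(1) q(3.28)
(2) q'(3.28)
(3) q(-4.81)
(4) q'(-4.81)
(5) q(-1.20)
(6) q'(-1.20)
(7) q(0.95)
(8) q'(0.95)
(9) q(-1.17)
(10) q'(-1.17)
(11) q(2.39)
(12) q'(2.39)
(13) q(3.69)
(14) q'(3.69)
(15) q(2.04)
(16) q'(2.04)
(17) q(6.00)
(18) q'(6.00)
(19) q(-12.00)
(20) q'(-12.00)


(1) = 0.00
(2) = 0.00
(3) = 0.00
(4) = 0.00
(5) = 0.00
(6) = 0.00
(7) = 0.00
(8) = 0.00
(9) = 0.00
(10) = 0.00
(11) = 0.00
(12) = 0.00
(13) = 0.00
(14) = 0.00
(15) = 0.00
(16) = 0.00
(17) = 0.00
(18) = 0.00
(19) = 0.00
(20) = 0.00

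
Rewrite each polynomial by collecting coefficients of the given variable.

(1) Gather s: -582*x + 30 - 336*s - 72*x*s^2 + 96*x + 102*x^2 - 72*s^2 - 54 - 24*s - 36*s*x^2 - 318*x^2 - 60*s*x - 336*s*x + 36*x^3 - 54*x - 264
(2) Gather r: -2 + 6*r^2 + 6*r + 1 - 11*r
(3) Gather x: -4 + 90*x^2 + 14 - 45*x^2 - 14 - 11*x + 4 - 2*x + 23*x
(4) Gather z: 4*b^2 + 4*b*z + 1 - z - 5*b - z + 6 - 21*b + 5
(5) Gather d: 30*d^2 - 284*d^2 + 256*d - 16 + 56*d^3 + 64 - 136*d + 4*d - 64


(1) = s^2*(-72*x - 72) + s*(-36*x^2 - 396*x - 360) + 36*x^3 - 216*x^2 - 540*x - 288
(2) = 6*r^2 - 5*r - 1
(3) = 45*x^2 + 10*x
(4) = 4*b^2 - 26*b + z*(4*b - 2) + 12
(5) = 56*d^3 - 254*d^2 + 124*d - 16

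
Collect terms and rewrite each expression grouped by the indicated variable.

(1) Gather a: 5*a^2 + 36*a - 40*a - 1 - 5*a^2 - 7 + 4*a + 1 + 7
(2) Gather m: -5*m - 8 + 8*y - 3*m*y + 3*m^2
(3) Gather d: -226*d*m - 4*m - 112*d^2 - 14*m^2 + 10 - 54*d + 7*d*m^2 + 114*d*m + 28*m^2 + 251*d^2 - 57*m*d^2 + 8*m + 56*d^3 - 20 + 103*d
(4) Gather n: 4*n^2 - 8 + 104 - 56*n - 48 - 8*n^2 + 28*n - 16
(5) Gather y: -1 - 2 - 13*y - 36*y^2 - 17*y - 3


(1) = 0
(2) = 3*m^2 + m*(-3*y - 5) + 8*y - 8
(3) = 56*d^3 + d^2*(139 - 57*m) + d*(7*m^2 - 112*m + 49) + 14*m^2 + 4*m - 10
(4) = -4*n^2 - 28*n + 32
(5) = -36*y^2 - 30*y - 6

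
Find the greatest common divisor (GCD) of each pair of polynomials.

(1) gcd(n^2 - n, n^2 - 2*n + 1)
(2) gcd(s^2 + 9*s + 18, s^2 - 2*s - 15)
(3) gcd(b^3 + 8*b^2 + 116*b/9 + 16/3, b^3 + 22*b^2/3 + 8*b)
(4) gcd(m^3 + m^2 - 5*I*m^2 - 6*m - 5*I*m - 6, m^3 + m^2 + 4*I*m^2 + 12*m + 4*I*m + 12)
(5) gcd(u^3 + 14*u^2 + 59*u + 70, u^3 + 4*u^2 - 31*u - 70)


(1) = n - 1
(2) = gcd((s + 3)*(s + 6), (s - 5)*(s + 3)) = s + 3
(3) = b^2 + 22*b/3 + 8
(4) = m^2 + m*(1 - 2*I) - 2*I
(5) = u^2 + 9*u + 14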